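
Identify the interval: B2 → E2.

perfect fifth

Descending from B2 to E2 is the same interval as ascending E2 to B2.
E to B spans five letter names (E-F-G-A-B): a fifth.
Counting semitones, E2→B2 is 7, which is the perfect fifth.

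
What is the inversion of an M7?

The rule of nine gives the new number: 9 − 7 = 2, so a seventh becomes a second.
Quality inverts too: major becomes minor. That makes the inversion a minor second.

m2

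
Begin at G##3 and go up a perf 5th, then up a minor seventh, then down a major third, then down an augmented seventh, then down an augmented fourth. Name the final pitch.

Up a perfect fifth from G##3: D##4 (7 semitones up).
A minor seventh up from D##4 is C##5.
A major third down from C##5 is A#4.
Down an augmented seventh from A#4: Bb3 (12 semitones down).
Bb3 down an augmented fourth → Fb3 (6 semitones).

Fb3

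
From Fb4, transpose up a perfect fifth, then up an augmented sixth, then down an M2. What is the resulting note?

Fb4 up a perfect fifth → Cb5 (7 semitones).
An augmented sixth up from Cb5 is A5.
A5 down a major second → G5 (2 semitones).

G5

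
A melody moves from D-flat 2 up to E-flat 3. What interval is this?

D to E spans two letter names (D-E), plus an octave — that makes it a ninth of some quality.
Counting semitones, Db2→Eb3 is 14, which is the major ninth.
(Equivalently, a compound major second: a major second plus an octave.)

major ninth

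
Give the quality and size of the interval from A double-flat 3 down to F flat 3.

minor 3rd

Descending from Abb3 to Fb3 is the same interval as ascending Fb3 to Abb3.
F to A spans three letter names (F-G-A), so the interval is some kind of third.
A major third would be 4 semitones, but Fb3 to Abb3 is 3 — one semitone narrower, making it a minor third.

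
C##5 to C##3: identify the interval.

Descending from C##5 to C##3 is the same interval as ascending C##3 to C##5.
C to C is the same letter name, plus 2 octaves: a fifteenth.
C##3 to C##5 is 24 semitones, matching the perfect fifteenth exactly, so the quality is perfect.
(Equivalently, a compound perfect octave: a perfect octave plus an octave.)

perfect 15th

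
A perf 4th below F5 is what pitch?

The fourth takes the letter from F down to C.
A perfect fourth spans 5 semitones, so from F5 the target pitch is C5.

C5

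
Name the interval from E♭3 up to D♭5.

E to D spans seven letter names (E-F-G-A-B-C-D), plus an octave — that makes it a fourteenth of some quality.
Eb3 to Db5 is 22 semitones, a half step short of the major fourteenth (23), so this is minor.
(Equivalently, a compound minor seventh: a minor seventh plus an octave.)

m14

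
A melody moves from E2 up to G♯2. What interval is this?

E to G spans three letter names (E-F-G): a third.
E2 to G#2 is 4 semitones, matching the major third exactly, so the quality is major.

major third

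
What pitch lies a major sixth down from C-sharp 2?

The sixth takes the letter from C down to E.
A major sixth is 9 semitones; 9 semitones down from C#2 gives E1.

E 1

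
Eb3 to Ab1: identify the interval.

perfect twelfth

Descending from Eb3 to Ab1 is the same interval as ascending Ab1 to Eb3.
A to E spans five letter names (A-B-C-D-E), plus an octave, so the interval is some kind of twelfth.
Ab1 to Eb3 is 19 semitones, matching the perfect twelfth exactly, so the quality is perfect.
(Equivalently, a compound perfect fifth: a perfect fifth plus an octave.)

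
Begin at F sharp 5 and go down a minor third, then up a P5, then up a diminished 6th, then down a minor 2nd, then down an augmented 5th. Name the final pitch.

Down a minor third from F#5: D#5 (3 semitones down).
A perfect fifth up from D#5 is A#5.
Up a diminished sixth from A#5: F6 (7 semitones up).
Down a minor second from F6: E6 (1 semitone down).
Down an augmented fifth from E6: Ab5 (8 semitones down).

A flat 5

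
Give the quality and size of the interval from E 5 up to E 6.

E to E is the same letter name, plus an octave: an octave.
E5 to E6 is 12 semitones, matching the perfect octave exactly, so the quality is perfect.

P8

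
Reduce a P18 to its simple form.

Take out 2 octaves (14 from the number): 18 − 14 = 4.
So a perfect eighteenth is 2 octaves plus a perfect fourth. The quality is unchanged.

P4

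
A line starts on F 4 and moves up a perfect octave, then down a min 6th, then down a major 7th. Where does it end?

B flat 3

A perfect octave up from F4 is F5.
F5 down a minor sixth → A4 (8 semitones).
A4 down a major seventh → Bb3 (11 semitones).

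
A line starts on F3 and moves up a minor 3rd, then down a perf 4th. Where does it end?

F3 up a minor third → Ab3 (3 semitones).
A perfect fourth down from Ab3 is Eb3.

Eb3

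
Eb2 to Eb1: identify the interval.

perfect octave

Descending from Eb2 to Eb1 is the same interval as ascending Eb1 to Eb2.
E to E is the same letter name, plus an octave: an octave.
Counting semitones, Eb1→Eb2 is 12, which is the perfect octave.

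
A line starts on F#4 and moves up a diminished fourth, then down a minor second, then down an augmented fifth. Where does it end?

F#4 up a diminished fourth → Bb4 (4 semitones).
A minor second down from Bb4 is A4.
A4 down an augmented fifth → Db4 (8 semitones).

Db4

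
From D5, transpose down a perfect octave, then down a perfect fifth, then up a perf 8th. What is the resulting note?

G4

D5 down a perfect octave → D4 (12 semitones).
A perfect fifth down from D4 is G3.
A perfect octave up from G3 is G4.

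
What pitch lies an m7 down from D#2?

E#1

Counting seven letter names down from D lands on E.
A minor seventh spans 10 semitones, so from D#2 the target pitch is E#1.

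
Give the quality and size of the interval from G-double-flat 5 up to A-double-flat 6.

major 9th

G to A spans two letter names (G-A), plus an octave: a ninth.
Counting semitones, Gbb5→Abb6 is 14, which is the major ninth.
(Equivalently, a compound major second: a major second plus an octave.)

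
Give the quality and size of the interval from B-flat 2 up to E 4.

B to E spans four letter names (B-C-D-E), plus an octave, so the interval is some kind of eleventh.
Bb2 to E4 spans 18 semitones — one semitone wider than the perfect eleventh (17) — giving an augmented eleventh.
(Equivalently, a compound augmented fourth: an augmented fourth plus an octave.)

augmented eleventh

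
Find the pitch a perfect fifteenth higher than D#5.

D#7

For a fifteenth the letter name doesn't change: still D, two octaves up.
A perfect fifteenth is 24 semitones; 24 semitones up from D#5 gives D#7.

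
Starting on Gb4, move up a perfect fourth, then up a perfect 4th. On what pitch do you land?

Fb5

A perfect fourth up from Gb4 is Cb5.
Cb5 up a perfect fourth → Fb5 (5 semitones).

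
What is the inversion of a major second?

Inverted interval numbers add to nine, so a second pairs with a seventh (2 + 7 = 9).
Quality inverts too: major becomes minor. That makes the inversion a minor seventh.

m7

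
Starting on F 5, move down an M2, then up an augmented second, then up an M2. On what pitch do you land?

G sharp 5

A major second down from F5 is Eb5.
An augmented second up from Eb5 is F#5.
F#5 up a major second → G#5 (2 semitones).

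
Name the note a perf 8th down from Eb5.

Eb4

The letter stays E (same as the start), shifted an octave down.
A perfect octave spans 12 semitones, so from Eb5 the target pitch is Eb4.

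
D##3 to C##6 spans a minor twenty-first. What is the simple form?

m7

Subtracting seven from the interval number removes an octave: 21 − 14 = 7.
Quality carries through unchanged, so the simple form is a minor seventh.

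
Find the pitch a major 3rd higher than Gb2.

The third takes the letter from G up to B.
A major third is 4 semitones; 4 semitones up from Gb2 gives Bb2.

Bb2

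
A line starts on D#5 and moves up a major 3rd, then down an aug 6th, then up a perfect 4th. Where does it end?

D5

Up a major third from D#5: F##5 (4 semitones up).
F##5 down an augmented sixth → A4 (10 semitones).
Up a perfect fourth from A4: D5 (5 semitones up).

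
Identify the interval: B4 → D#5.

major third

B to D spans three letter names (B-C-D) — that makes it a third of some quality.
The major third spans 4 semitones, and B4 to D#5 is exactly 4 semitones — so this is a major third.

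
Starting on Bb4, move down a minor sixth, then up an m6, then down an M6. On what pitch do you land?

Db4

Bb4 down a minor sixth → D4 (8 semitones).
A minor sixth up from D4 is Bb4.
A major sixth down from Bb4 is Db4.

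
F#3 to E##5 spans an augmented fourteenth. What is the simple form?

augmented 7th

Take out an octave (7 from the number): 14 − 7 = 7.
That makes an augmented fourteenth a compound augmented seventh — an octave plus an augmented seventh.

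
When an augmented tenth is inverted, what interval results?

diminished sixth

First reduce the compound augmented tenth to its simple form, an augmented third.
Interval numbers invert to sum to nine: 3 + 6 = 9, so a third inverts to a sixth.
Quality inverts too: augmented becomes diminished. That makes the inversion a diminished sixth.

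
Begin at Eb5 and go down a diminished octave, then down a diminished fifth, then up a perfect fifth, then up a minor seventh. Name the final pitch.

D#5

A diminished octave down from Eb5 is E4.
E4 down a diminished fifth → A#3 (6 semitones).
Up a perfect fifth from A#3: E#4 (7 semitones up).
A minor seventh up from E#4 is D#5.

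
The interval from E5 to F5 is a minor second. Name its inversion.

The rule of nine gives the new number: 9 − 2 = 7, so a second becomes a seventh.
The quality also flips — minor becomes major — giving a major seventh.

major seventh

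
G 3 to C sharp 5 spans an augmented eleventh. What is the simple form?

A4

Each octave removed subtracts seven from the number: 11 − 7 = 4.
So an augmented eleventh is an octave plus an augmented fourth. The quality is unchanged.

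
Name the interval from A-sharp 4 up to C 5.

A to C spans three letter names (A-B-C), so the interval is some kind of third.
A#4 to C5 spans 2 semitones — two semitones narrower than the major third (4) — giving a diminished third.

diminished third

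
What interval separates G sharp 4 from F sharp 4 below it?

Descending from G#4 to F#4 is the same interval as ascending F#4 to G#4.
F to G spans two letter names (F-G) — that makes it a second of some quality.
F#4 to G#4 is 2 semitones, matching the major second exactly, so the quality is major.

major second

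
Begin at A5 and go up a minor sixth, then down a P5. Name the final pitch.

Bb5

A5 up a minor sixth → F6 (8 semitones).
Down a perfect fifth from F6: Bb5 (7 semitones down).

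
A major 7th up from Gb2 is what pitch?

F3

Seven letter names up from G: F.
Moving 11 semitones up from Gb2 (the size of a major seventh) reaches F3.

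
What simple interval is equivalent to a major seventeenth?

major 3rd

Subtracting seven from the interval number removes an octave: 17 − 14 = 3.
So a major seventeenth is 2 octaves plus a major third. The quality is unchanged.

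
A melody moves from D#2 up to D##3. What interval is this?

D to D is the same letter name, plus an octave: an octave.
The perfect octave is 12 semitones; here we have 13, one semitone wider: augmented.

A8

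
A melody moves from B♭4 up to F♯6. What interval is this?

B to F spans five letter names (B-C-D-E-F), plus an octave: a twelfth.
A perfect twelfth would be 19 semitones; Bb4 to F#6 is 20, one semitone wider, so the interval is augmented.
(Equivalently, a compound augmented fifth: an augmented fifth plus an octave.)

augmented twelfth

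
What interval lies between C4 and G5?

C to G spans five letter names (C-D-E-F-G), plus an octave — that makes it a twelfth of some quality.
Counting semitones, C4→G5 is 19, which is the perfect twelfth.
(Equivalently, a compound perfect fifth: a perfect fifth plus an octave.)

perfect 12th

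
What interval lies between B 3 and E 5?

B to E spans four letter names (B-C-D-E), plus an octave: an eleventh.
Counting semitones, B3→E5 is 17, which is the perfect eleventh.
(Equivalently, a compound perfect fourth: a perfect fourth plus an octave.)

perfect eleventh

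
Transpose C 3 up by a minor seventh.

B-flat 3

Counting seven letter names up from C lands on B.
A minor seventh spans 10 semitones, so from C3 the target pitch is Bb3.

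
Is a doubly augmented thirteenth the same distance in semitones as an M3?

23 semitones (doubly augmented thirteenth) vs 4 semitones (major third): not equal.

No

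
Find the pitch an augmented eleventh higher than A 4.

Counting four letter names plus an octave up from A lands on D.
Moving 18 semitones up from A4 (the size of an augmented eleventh) reaches D#6.

D-sharp 6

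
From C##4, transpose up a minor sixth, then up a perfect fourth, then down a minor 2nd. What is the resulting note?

C##5

Up a minor sixth from C##4: A#4 (8 semitones up).
A#4 up a perfect fourth → D#5 (5 semitones).
Down a minor second from D#5: C##5 (1 semitone down).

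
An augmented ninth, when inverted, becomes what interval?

diminished 7th

First reduce the compound augmented ninth to its simple form, an augmented second.
The rule of nine gives the new number: 9 − 2 = 7, so a second becomes a seventh.
And augmented becomes diminished under inversion, so we get a diminished seventh.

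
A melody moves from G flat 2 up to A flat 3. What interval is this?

major ninth

G to A spans two letter names (G-A), plus an octave, so the interval is some kind of ninth.
Counting semitones, Gb2→Ab3 is 14, which is the major ninth.
(Equivalently, a compound major second: a major second plus an octave.)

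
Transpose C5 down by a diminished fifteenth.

For a fifteenth the letter name doesn't change: still C, two octaves down.
A diminished fifteenth spans 23 semitones, so from C5 the target pitch is C#3.

C#3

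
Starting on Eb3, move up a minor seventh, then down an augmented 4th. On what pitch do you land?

A minor seventh up from Eb3 is Db4.
An augmented fourth down from Db4 is Abb3.

Abb3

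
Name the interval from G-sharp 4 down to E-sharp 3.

minor 10th

Descending from G#4 to E#3 is the same interval as ascending E#3 to G#4.
E to G spans three letter names (E-F-G), plus an octave: a tenth.
A major tenth would be 16 semitones, but E#3 to G#4 is 15 — one semitone narrower, making it a minor tenth.
(Equivalently, a compound minor third: a minor third plus an octave.)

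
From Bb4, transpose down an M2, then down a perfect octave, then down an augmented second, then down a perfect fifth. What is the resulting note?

Cbb3

Bb4 down a major second → Ab4 (2 semitones).
Down a perfect octave from Ab4: Ab3 (12 semitones down).
Down an augmented second from Ab3: Gbb3 (3 semitones down).
A perfect fifth down from Gbb3 is Cbb3.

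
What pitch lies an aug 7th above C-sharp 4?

B-double-sharp 4

The seventh takes the letter from C up to B.
An augmented seventh is 12 semitones; 12 semitones up from C#4 gives B##4.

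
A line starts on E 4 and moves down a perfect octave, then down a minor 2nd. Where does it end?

D sharp 3

A perfect octave down from E4 is E3.
Down a minor second from E3: D#3 (1 semitone down).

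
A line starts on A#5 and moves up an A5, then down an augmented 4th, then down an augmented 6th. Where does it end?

An augmented fifth up from A#5 is E##6.
Down an augmented fourth from E##6: B#5 (6 semitones down).
B#5 down an augmented sixth → D5 (10 semitones).

D5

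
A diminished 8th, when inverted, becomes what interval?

Inverted interval numbers add to nine, so an octave pairs with a unison (8 + 1 = 9).
Quality inverts too: diminished becomes augmented. That makes the inversion an augmented unison.

A1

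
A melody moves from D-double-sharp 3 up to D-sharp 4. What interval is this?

D to D is the same letter name, plus an octave — that makes it an octave of some quality.
D##3 to D#4 spans 11 semitones — one semitone narrower than the perfect octave (12) — giving a diminished octave.

diminished 8th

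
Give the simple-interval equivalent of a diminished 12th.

diminished 5th

Each octave removed subtracts seven from the number: 12 − 7 = 5.
So a diminished twelfth is an octave plus a diminished fifth. The quality is unchanged.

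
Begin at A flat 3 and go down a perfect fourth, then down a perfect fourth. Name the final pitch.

Ab3 down a perfect fourth → Eb3 (5 semitones).
Eb3 down a perfect fourth → Bb2 (5 semitones).

B flat 2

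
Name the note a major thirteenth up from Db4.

Six letters up from D (plus an octave) reaches B.
Moving 21 semitones up from Db4 (the size of a major thirteenth) reaches Bb5.

Bb5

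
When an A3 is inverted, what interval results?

Interval numbers invert to sum to nine: 3 + 6 = 9, so a third inverts to a sixth.
The quality also flips — augmented becomes diminished — giving a diminished sixth.

d6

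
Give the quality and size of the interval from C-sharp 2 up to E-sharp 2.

major third

C to E spans three letter names (C-D-E), so the interval is some kind of third.
C#2 to E#2 is 4 semitones, matching the major third exactly, so the quality is major.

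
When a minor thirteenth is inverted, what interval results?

First reduce the compound minor thirteenth to its simple form, a minor sixth.
Interval numbers invert to sum to nine: 6 + 3 = 9, so a sixth inverts to a third.
Quality inverts too: minor becomes major. That makes the inversion a major third.

major 3rd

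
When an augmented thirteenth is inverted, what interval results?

d3

First reduce the compound augmented thirteenth to its simple form, an augmented sixth.
Inverted interval numbers add to nine, so a sixth pairs with a third (6 + 3 = 9).
The quality also flips — augmented becomes diminished — giving a diminished third.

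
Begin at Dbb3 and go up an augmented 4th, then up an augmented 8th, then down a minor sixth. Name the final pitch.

Up an augmented fourth from Dbb3: Gb3 (6 semitones up).
An augmented octave up from Gb3 is G4.
Down a minor sixth from G4: B3 (8 semitones down).

B3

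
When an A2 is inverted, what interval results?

Inverted interval numbers add to nine, so a second pairs with a seventh (2 + 7 = 9).
The quality also flips — augmented becomes diminished — giving a diminished seventh.

diminished 7th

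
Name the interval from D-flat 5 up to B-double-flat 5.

minor sixth

D to B spans six letter names (D-E-F-G-A-B) — that makes it a sixth of some quality.
At 8 semitones, Db5→Bbb5 falls one short of a major sixth: minor.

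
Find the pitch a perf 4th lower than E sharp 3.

Counting four letter names down from E lands on B.
A perfect fourth spans 5 semitones, so from E#3 the target pitch is B#2.

B sharp 2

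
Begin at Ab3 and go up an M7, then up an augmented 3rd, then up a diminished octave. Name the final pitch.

A major seventh up from Ab3 is G4.
Up an augmented third from G4: B#4 (5 semitones up).
A diminished octave up from B#4 is B5.

B5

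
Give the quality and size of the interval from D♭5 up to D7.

D to D is the same letter name, plus 2 octaves, so the interval is some kind of fifteenth.
The perfect fifteenth is 24 semitones; here we have 25, one semitone wider: augmented.
(Equivalently, a compound augmented octave: an augmented octave plus an octave.)

augmented fifteenth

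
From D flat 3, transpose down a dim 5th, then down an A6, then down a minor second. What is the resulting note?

Db3 down a diminished fifth → G2 (6 semitones).
An augmented sixth down from G2 is Bbb1.
Bbb1 down a minor second → Ab1 (1 semitone).

A flat 1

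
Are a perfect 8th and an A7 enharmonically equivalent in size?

Yes

Both span 12 semitones: a perfect octave and an augmented seventh are the same chromatic distance.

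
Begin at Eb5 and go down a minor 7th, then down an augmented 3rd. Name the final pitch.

Dbb4

Down a minor seventh from Eb5: F4 (10 semitones down).
F4 down an augmented third → Dbb4 (5 semitones).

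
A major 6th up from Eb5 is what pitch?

C6

The sixth takes the letter from E up to C.
A major sixth is 9 semitones; 9 semitones up from Eb5 gives C6.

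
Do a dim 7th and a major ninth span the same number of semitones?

A diminished seventh is 9 semitones but a major ninth is 14 semitones — different sizes.

No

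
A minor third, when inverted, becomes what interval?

The rule of nine gives the new number: 9 − 3 = 6, so a third becomes a sixth.
And minor becomes major under inversion, so we get a major sixth.

major 6th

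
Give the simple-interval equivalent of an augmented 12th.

Subtracting seven from the interval number removes an octave: 12 − 7 = 5.
So an augmented twelfth is an octave plus an augmented fifth. The quality is unchanged.

augmented fifth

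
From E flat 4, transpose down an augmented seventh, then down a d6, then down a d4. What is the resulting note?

E 2

Eb4 down an augmented seventh → Fbb3 (12 semitones).
A diminished sixth down from Fbb3 is Ab2.
Down a diminished fourth from Ab2: E2 (4 semitones down).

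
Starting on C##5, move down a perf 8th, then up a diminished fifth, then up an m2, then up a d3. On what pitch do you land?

Cb5

A perfect octave down from C##5 is C##4.
Up a diminished fifth from C##4: G#4 (6 semitones up).
Up a minor second from G#4: A4 (1 semitone up).
A diminished third up from A4 is Cb5.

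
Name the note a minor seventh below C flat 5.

Counting seven letter names down from C lands on D.
Moving 10 semitones down from Cb5 (the size of a minor seventh) reaches Db4.

D flat 4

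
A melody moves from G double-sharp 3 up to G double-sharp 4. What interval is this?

G to G is the same letter name, plus an octave — that makes it an octave of some quality.
G##3 to G##4 is 12 semitones, matching the perfect octave exactly, so the quality is perfect.

perfect octave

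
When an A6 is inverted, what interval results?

The rule of nine gives the new number: 9 − 6 = 3, so a sixth becomes a third.
The quality also flips — augmented becomes diminished — giving a diminished third.

diminished 3rd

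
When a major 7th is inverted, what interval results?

The rule of nine gives the new number: 9 − 7 = 2, so a seventh becomes a second.
And major becomes minor under inversion, so we get a minor second.

minor 2nd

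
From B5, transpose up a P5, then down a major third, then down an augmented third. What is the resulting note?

Up a perfect fifth from B5: F#6 (7 semitones up).
Down a major third from F#6: D6 (4 semitones down).
D6 down an augmented third → Bbb5 (5 semitones).

Bbb5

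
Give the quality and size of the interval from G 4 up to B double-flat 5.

G to B spans three letter names (G-A-B), plus an octave, so the interval is some kind of tenth.
The major tenth is 16 semitones; here we have 14, two semitones narrower: diminished.
(Equivalently, a compound diminished third: a diminished third plus an octave.)

diminished tenth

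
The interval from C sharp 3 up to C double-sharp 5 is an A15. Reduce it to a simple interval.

augmented 8th

Each octave removed subtracts seven from the number: 15 − 7 = 8.
Quality carries through unchanged, so the simple form is an augmented octave.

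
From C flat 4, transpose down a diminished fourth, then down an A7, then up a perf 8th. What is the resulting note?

A double-flat 3

Cb4 down a diminished fourth → G3 (4 semitones).
An augmented seventh down from G3 is Abb2.
A perfect octave up from Abb2 is Abb3.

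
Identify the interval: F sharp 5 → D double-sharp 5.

diminished third

Descending from F#5 to D##5 is the same interval as ascending D##5 to F#5.
D to F spans three letter names (D-E-F) — that makes it a third of some quality.
The major third is 4 semitones; here we have 2, two semitones narrower: diminished.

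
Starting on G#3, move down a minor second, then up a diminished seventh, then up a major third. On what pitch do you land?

G#3 down a minor second → F##3 (1 semitone).
F##3 up a diminished seventh → E4 (9 semitones).
Up a major third from E4: G#4 (4 semitones up).

G#4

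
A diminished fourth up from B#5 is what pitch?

The fourth takes the letter from B up to E.
A diminished fourth spans 4 semitones, so from B#5 the target pitch is E6.

E6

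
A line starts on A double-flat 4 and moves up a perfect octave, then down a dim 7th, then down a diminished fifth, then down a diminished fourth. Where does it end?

A perfect octave up from Abb4 is Abb5.
A diminished seventh down from Abb5 is Bb4.
Down a diminished fifth from Bb4: E4 (6 semitones down).
E4 down a diminished fourth → B#3 (4 semitones).

B sharp 3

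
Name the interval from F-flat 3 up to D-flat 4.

major 6th

F to D spans six letter names (F-G-A-B-C-D) — that makes it a sixth of some quality.
The major sixth spans 9 semitones, and Fb3 to Db4 is exactly 9 semitones — so this is a major sixth.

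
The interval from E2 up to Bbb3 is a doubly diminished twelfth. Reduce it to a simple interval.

doubly diminished 5th

Take out an octave (7 from the number): 12 − 7 = 5.
So a doubly diminished twelfth is an octave plus a doubly diminished fifth. The quality is unchanged.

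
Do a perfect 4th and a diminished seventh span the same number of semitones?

No

5 semitones (perfect fourth) vs 9 semitones (diminished seventh): not equal.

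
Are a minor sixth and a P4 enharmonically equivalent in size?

No

A minor sixth spans 8 semitones; a perfect fourth spans 5 semitones. They differ by 3.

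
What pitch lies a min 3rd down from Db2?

Bb1

Counting three letter names down from D lands on B.
A minor third spans 3 semitones, so from Db2 the target pitch is Bb1.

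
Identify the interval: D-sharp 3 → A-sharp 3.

D to A spans five letter names (D-E-F-G-A), so the interval is some kind of fifth.
Counting semitones, D#3→A#3 is 7, which is the perfect fifth.

P5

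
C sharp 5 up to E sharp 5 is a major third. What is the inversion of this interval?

The rule of nine gives the new number: 9 − 3 = 6, so a third becomes a sixth.
And major becomes minor under inversion, so we get a minor sixth.

minor sixth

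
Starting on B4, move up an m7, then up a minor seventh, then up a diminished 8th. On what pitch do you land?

Up a minor seventh from B4: A5 (10 semitones up).
A minor seventh up from A5 is G6.
A diminished octave up from G6 is Gb7.

Gb7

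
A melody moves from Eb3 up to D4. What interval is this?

M7

E to D spans seven letter names (E-F-G-A-B-C-D) — that makes it a seventh of some quality.
Counting semitones, Eb3→D4 is 11, which is the major seventh.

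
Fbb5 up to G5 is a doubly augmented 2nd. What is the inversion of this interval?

The rule of nine gives the new number: 9 − 2 = 7, so a second becomes a seventh.
And doubly augmented becomes doubly diminished under inversion, so we get a doubly diminished seventh.

doubly diminished 7th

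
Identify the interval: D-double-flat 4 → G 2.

Descending from Dbb4 to G2 is the same interval as ascending G2 to Dbb4.
G to D spans five letter names (G-A-B-C-D), plus an octave — that makes it a twelfth of some quality.
The perfect twelfth is 19 semitones; here we have 17, two semitones narrower: doubly diminished.
(Equivalently, a compound doubly diminished fifth: a doubly diminished fifth plus an octave.)

doubly diminished twelfth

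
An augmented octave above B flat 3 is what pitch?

B 4

An octave keeps the letter name B, an octave up from B.
Moving 13 semitones up from Bb3 (the size of an augmented octave) reaches B4.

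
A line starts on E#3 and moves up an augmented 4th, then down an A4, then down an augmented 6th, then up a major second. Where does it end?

A2

E#3 up an augmented fourth → A##3 (6 semitones).
An augmented fourth down from A##3 is E#3.
Down an augmented sixth from E#3: G2 (10 semitones down).
A major second up from G2 is A2.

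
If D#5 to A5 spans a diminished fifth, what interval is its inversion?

Inverted interval numbers add to nine, so a fifth pairs with a fourth (5 + 4 = 9).
And diminished becomes augmented under inversion, so we get an augmented fourth.

A4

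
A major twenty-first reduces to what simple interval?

Subtracting seven from the interval number removes an octave: 21 − 14 = 7.
So a major twenty-first is 2 octaves plus a major seventh. The quality is unchanged.

M7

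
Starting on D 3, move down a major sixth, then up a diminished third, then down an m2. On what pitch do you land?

A major sixth down from D3 is F2.
Up a diminished third from F2: Abb2 (2 semitones up).
Down a minor second from Abb2: Gb2 (1 semitone down).

G flat 2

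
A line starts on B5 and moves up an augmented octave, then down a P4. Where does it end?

An augmented octave up from B5 is B#6.
Down a perfect fourth from B#6: F##6 (5 semitones down).

F##6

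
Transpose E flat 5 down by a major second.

The second takes the letter from E down to D.
A major second spans 2 semitones, so from Eb5 the target pitch is Db5.

D flat 5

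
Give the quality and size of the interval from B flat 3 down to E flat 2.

Descending from Bb3 to Eb2 is the same interval as ascending Eb2 to Bb3.
E to B spans five letter names (E-F-G-A-B), plus an octave — that makes it a twelfth of some quality.
The perfect twelfth spans 19 semitones, and Eb2 to Bb3 is exactly 19 semitones — so this is a perfect twelfth.
(Equivalently, a compound perfect fifth: a perfect fifth plus an octave.)

P12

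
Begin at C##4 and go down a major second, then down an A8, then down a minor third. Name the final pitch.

G#2

Down a major second from C##4: B#3 (2 semitones down).
B#3 down an augmented octave → B2 (13 semitones).
Down a minor third from B2: G#2 (3 semitones down).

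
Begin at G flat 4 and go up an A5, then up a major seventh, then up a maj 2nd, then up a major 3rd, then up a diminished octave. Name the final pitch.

Up an augmented fifth from Gb4: D5 (8 semitones up).
A major seventh up from D5 is C#6.
C#6 up a major second → D#6 (2 semitones).
Up a major third from D#6: F##6 (4 semitones up).
A diminished octave up from F##6 is F#7.

F sharp 7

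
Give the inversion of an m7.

M2

Inverted interval numbers add to nine, so a seventh pairs with a second (7 + 2 = 9).
And minor becomes major under inversion, so we get a major second.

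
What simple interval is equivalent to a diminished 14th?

Take out an octave (7 from the number): 14 − 7 = 7.
Quality carries through unchanged, so the simple form is a diminished seventh.

d7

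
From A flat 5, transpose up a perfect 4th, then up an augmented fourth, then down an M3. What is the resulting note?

E flat 6

Ab5 up a perfect fourth → Db6 (5 semitones).
An augmented fourth up from Db6 is G6.
A major third down from G6 is Eb6.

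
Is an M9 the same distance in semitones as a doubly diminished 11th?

No

14 semitones (major ninth) vs 15 semitones (doubly diminished eleventh): not equal.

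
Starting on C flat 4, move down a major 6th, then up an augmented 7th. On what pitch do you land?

Down a major sixth from Cb4: Ebb3 (9 semitones down).
Up an augmented seventh from Ebb3: D4 (12 semitones up).

D 4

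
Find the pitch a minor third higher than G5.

Bb5

Three letter names up from G: B.
A minor third is 3 semitones; 3 semitones up from G5 gives Bb5.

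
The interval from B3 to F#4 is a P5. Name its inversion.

perfect 4th

Inverted interval numbers add to nine, so a fifth pairs with a fourth (5 + 4 = 9).
The quality also flips — perfect stays perfect — giving a perfect fourth.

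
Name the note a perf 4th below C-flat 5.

G-flat 4

The fourth takes the letter from C down to G.
Moving 5 semitones down from Cb5 (the size of a perfect fourth) reaches Gb4.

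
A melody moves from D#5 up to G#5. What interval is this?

P4

D to G spans four letter names (D-E-F-G): a fourth.
The perfect fourth spans 5 semitones, and D#5 to G#5 is exactly 5 semitones — so this is a perfect fourth.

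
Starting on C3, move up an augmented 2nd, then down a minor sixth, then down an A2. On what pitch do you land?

C3 up an augmented second → D#3 (3 semitones).
D#3 down a minor sixth → F##2 (8 semitones).
Down an augmented second from F##2: E2 (3 semitones down).

E2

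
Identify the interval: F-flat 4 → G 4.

A2

F to G spans two letter names (F-G): a second.
Fb4 to G4 spans 3 semitones — one semitone wider than the major second (2) — giving an augmented second.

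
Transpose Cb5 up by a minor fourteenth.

The fourteenth's letter: C up seven letter names plus an octave → B.
Moving 22 semitones up from Cb5 (the size of a minor fourteenth) reaches Bbb6.

Bbb6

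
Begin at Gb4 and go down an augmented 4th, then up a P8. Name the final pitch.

Down an augmented fourth from Gb4: Dbb4 (6 semitones down).
Dbb4 up a perfect octave → Dbb5 (12 semitones).

Dbb5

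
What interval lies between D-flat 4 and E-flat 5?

M9

D to E spans two letter names (D-E), plus an octave: a ninth.
The major ninth spans 14 semitones, and Db4 to Eb5 is exactly 14 semitones — so this is a major ninth.
(Equivalently, a compound major second: a major second plus an octave.)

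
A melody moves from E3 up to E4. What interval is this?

E to E is the same letter name, plus an octave — that makes it an octave of some quality.
Counting semitones, E3→E4 is 12, which is the perfect octave.

perfect octave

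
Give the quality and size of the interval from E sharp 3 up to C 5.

E to C spans six letter names (E-F-G-A-B-C), plus an octave: a thirteenth.
A major thirteenth would be 21 semitones; E#3 to C5 is 19, two semitones narrower, so the interval is diminished.
(Equivalently, a compound diminished sixth: a diminished sixth plus an octave.)

diminished thirteenth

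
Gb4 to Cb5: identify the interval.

G to C spans four letter names (G-A-B-C) — that makes it a fourth of some quality.
Gb4 to Cb5 is 5 semitones, matching the perfect fourth exactly, so the quality is perfect.

perfect 4th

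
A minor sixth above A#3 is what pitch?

The sixth takes the letter from A up to F.
Moving 8 semitones up from A#3 (the size of a minor sixth) reaches F#4.

F#4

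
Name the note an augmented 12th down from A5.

Five letters down from A (plus an octave) reaches D.
An augmented twelfth is 20 semitones; 20 semitones down from A5 gives Db4.

Db4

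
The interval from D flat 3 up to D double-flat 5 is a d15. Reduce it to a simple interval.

Each octave removed subtracts seven from the number: 15 − 7 = 8.
So a diminished fifteenth is an octave plus a diminished octave. The quality is unchanged.

diminished octave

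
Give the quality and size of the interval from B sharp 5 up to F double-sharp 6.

B to F spans five letter names (B-C-D-E-F) — that makes it a fifth of some quality.
The perfect fifth spans 7 semitones, and B#5 to F##6 is exactly 7 semitones — so this is a perfect fifth.

perfect 5th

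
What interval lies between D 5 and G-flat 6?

diminished eleventh

D to G spans four letter names (D-E-F-G), plus an octave — that makes it an eleventh of some quality.
D5 to Gb6 spans 16 semitones — one semitone narrower than the perfect eleventh (17) — giving a diminished eleventh.
(Equivalently, a compound diminished fourth: a diminished fourth plus an octave.)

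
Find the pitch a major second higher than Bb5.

C6

Two letter names up from B: C.
A major second is 2 semitones; 2 semitones up from Bb5 gives C6.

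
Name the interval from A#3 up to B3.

A to B spans two letter names (A-B): a second.
A major second would be 2 semitones, but A#3 to B3 is 1 — one semitone narrower, making it a minor second.

minor 2nd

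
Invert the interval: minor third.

The rule of nine gives the new number: 9 − 3 = 6, so a third becomes a sixth.
The quality also flips — minor becomes major — giving a major sixth.

major 6th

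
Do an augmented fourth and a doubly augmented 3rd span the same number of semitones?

An augmented fourth spans 6 semitones, and a doubly augmented third also spans 6 semitones — they're enharmonic.

Yes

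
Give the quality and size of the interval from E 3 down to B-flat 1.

augmented 11th

Descending from E3 to Bb1 is the same interval as ascending Bb1 to E3.
B to E spans four letter names (B-C-D-E), plus an octave, so the interval is some kind of eleventh.
Bb1 to E3 spans 18 semitones — one semitone wider than the perfect eleventh (17) — giving an augmented eleventh.
(Equivalently, a compound augmented fourth: an augmented fourth plus an octave.)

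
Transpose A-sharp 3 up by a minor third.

C-sharp 4

The third takes the letter from A up to C.
Moving 3 semitones up from A#3 (the size of a minor third) reaches C#4.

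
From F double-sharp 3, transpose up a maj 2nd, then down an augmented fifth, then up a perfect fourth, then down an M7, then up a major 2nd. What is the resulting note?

F##3 up a major second → G##3 (2 semitones).
Down an augmented fifth from G##3: C#3 (8 semitones down).
A perfect fourth up from C#3 is F#3.
A major seventh down from F#3 is G2.
A major second up from G2 is A2.

A 2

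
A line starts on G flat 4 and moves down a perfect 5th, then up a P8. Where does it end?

Down a perfect fifth from Gb4: Cb4 (7 semitones down).
Cb4 up a perfect octave → Cb5 (12 semitones).

C flat 5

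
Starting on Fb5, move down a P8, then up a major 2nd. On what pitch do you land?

Fb5 down a perfect octave → Fb4 (12 semitones).
A major second up from Fb4 is Gb4.

Gb4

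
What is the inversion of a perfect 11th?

First reduce the compound perfect eleventh to its simple form, a perfect fourth.
Interval numbers invert to sum to nine: 4 + 5 = 9, so a fourth inverts to a fifth.
Quality inverts too: perfect stays perfect. That makes the inversion a perfect fifth.

perfect 5th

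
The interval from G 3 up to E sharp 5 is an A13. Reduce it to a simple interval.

Subtracting seven from the interval number removes an octave: 13 − 7 = 6.
So an augmented thirteenth is an octave plus an augmented sixth. The quality is unchanged.

augmented 6th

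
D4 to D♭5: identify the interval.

D to D is the same letter name, plus an octave — that makes it an octave of some quality.
The perfect octave is 12 semitones; here we have 11, one semitone narrower: diminished.

d8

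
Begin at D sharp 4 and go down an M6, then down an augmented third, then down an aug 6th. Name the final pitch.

F double-flat 2

A major sixth down from D#4 is F#3.
Down an augmented third from F#3: Db3 (5 semitones down).
Down an augmented sixth from Db3: Fbb2 (10 semitones down).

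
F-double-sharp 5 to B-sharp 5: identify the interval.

F to B spans four letter names (F-G-A-B): a fourth.
The perfect fourth spans 5 semitones, and F##5 to B#5 is exactly 5 semitones — so this is a perfect fourth.

perfect fourth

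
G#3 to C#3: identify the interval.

perfect fifth

Descending from G#3 to C#3 is the same interval as ascending C#3 to G#3.
C to G spans five letter names (C-D-E-F-G): a fifth.
Counting semitones, C#3→G#3 is 7, which is the perfect fifth.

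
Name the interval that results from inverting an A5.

diminished 4th

Interval numbers invert to sum to nine: 5 + 4 = 9, so a fifth inverts to a fourth.
And augmented becomes diminished under inversion, so we get a diminished fourth.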